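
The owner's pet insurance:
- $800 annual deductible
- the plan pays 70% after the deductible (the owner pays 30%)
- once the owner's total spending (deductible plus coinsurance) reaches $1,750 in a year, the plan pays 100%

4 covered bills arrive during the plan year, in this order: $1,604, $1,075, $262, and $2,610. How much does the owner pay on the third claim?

$78.60

#1 ($1,604): $800 to deductible, leaving $804; 30% of $804 = $241.20. Owner pays $1,041.20; OOP now $1,041.20.
#2 ($1,075): 30% coinsurance on $1,075 = $322.50. Cost to owner: $322.50. OOP to date $1,363.70.
#3 ($262): 30% coinsurance on $262 = $78.60. Owner pays $78.60; OOP now $1,442.30.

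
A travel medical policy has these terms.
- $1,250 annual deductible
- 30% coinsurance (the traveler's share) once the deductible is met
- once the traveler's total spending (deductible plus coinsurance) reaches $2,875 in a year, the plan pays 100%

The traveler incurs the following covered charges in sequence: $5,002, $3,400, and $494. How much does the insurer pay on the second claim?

$2,900.60

Claim 1 — $5,002: $1,250 finishes the deductible; $3,752 goes to coinsurance; 30% of $3,752 = $1,125.60. Traveler pays $2,375.60; OOP now $2,375.60. Plan pays $5,002 − $2,375.60 = $2,626.40.
Claim 2 — $3,400: 30% coinsurance on $3,400 = $1,020. That would push OOP to $3,395.60, over the $2,875 cap, so traveler pays $2,875 − $2,375.60 = $499.40. Plan pays $3,400 − $499.40 = $2,900.60.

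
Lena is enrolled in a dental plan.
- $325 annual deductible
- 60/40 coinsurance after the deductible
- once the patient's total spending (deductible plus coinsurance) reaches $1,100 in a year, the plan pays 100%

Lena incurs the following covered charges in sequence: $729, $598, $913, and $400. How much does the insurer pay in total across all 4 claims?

Claim 1 — $729: $325 to deductible, leaving $404; 40% of $404 = $161.60. Cost to patient: $486.60. OOP to date $486.60. Plan pays $729 − $486.60 = $242.40.
Claim 2 — $598: deductible already satisfied, so patient's share is 40% × $598 = $239.20. Patient owes $239.20 (running OOP $725.80). Plan pays $598 − $239.20 = $358.80.
Claim 3 — $913: 40% coinsurance on $913 = $365.20. Patient owes $365.20 (running OOP $1,091). Insurer: $913 − $365.20 = $547.80.
Claim 4 — $400: deductible met; 40% of $400 = $160. OOP would hit $1,251 > $1,100, so the cap limits the patient to $1,100 − $1,091 = $9. Insurer: $400 − $9 = $391.
Insurer total: $242.40 + $358.80 + $547.80 + $391 = $1,540.

$1,540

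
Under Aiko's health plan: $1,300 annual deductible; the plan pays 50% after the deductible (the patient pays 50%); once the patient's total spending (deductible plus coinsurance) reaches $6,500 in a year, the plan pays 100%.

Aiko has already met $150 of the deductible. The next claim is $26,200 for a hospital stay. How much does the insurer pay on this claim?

$19,850

Remaining deductible: $1,300 − $150 = $1,150.
The remaining $25,050 (= $26,200 − $1,150) moves to coinsurance.
Patient's 50% share of $25,050 is $12,525.
That puts the patient's cost at $1,150 + $12,525 = $13,675 before any cap.
Year-to-date out-of-pocket would reach $150 + $13,675 = $13,825, above the $6,500 maximum, so the patient pays only $6,500 − $150 = $6,350.
The insurer covers the remainder: $26,200 − $6,350 = $19,850.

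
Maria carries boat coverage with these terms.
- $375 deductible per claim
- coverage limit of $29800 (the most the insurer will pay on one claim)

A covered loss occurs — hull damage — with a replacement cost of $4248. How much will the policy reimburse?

After the deductible, $4248 − $375 = $3873 remains.
$3873 is within the $29800 limit, so the insurer pays $3873.

$3873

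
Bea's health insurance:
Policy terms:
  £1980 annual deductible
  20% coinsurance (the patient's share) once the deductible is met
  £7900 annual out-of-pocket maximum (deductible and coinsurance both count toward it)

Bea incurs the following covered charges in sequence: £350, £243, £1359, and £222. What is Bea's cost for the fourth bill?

#1 (£350): fully absorbed by the deductible. Patient owes £350 (running OOP £350).
#2 (£243): all of it applies to the deductible. Cost to patient: £243. OOP to date £593.
#3 (£1359): fully absorbed by the deductible. Patient pays £1359; OOP now £1952.
#4 (£222): £28 finishes the deductible; £194 goes to coinsurance; 20% of £194 = £38.80. Patient owes £66.80 (running OOP £2018.80).

£66.80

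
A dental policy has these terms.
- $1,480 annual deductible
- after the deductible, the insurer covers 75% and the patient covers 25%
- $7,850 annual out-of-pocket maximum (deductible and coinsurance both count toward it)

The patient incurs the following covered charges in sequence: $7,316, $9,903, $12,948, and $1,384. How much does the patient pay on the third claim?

$2,435.25

Bill 1, $7,316: $1,480 finishes the deductible; $5,836 goes to coinsurance; coinsurance $5,836 × 25% = $1,459. Patient pays $2,939; OOP now $2,939.
Bill 2, $9,903: 25% coinsurance on $9,903 = $2,475.75. Patient owes $2,475.75 (running OOP $5,414.75).
Bill 3, $12,948: 25% coinsurance on $12,948 = $3,237. OOP would hit $8,651.75 > $7,850, so the cap limits the patient to $7,850 − $5,414.75 = $2,435.25.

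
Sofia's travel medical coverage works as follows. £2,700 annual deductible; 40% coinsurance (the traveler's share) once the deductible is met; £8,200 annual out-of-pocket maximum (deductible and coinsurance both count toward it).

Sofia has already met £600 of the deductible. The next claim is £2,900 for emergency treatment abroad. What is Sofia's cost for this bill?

£2,420

£600 of the £2,700 deductible is already met, leaving £2,100.
That leaves £2,900 − £2,100 = £800 for coinsurance.
40% of £800 = £320 falls to the traveler.
That puts the traveler's cost at £2,100 + £320 = £2,420 before any cap.
Cumulative spending £600 + £2,420 = £3,020 stays under the £8,200 maximum.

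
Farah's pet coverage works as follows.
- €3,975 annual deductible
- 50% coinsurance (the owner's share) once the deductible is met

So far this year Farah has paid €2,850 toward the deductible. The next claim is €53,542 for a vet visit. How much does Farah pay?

€27,333.50

Deductible still to meet: €3,975 − €2,850 = €1,125.
That leaves €53,542 − €1,125 = €52,417 for coinsurance.
Coinsurance: €52,417 × 50% = €26,208.50.
Owner responsibility: €1,125 + €26,208.50 = €27,333.50.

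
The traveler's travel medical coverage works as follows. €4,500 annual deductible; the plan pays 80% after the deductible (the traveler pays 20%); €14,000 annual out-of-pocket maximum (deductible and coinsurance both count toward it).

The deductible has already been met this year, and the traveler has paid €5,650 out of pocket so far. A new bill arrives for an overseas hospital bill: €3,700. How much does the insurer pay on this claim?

€2,960

The deductible is already satisfied, so the full bill goes to coinsurance.
Coinsurance: €3,700 × 20% = €740.
Cumulative spending €5,650 + €740 = €6,390 stays under the €14,000 maximum.
The insurer covers the remainder: €3,700 − €740 = €2,960.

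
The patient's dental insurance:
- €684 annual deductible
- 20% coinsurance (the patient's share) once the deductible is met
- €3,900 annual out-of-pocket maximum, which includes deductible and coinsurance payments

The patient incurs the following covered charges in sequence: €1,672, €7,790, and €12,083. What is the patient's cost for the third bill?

Bill 1, €1,672: deductible takes €684, €988 remains; 20% of €988 = €197.60. Cost to patient: €881.60. OOP to date €881.60.
Bill 2, €7,790: deductible met; 20% of €7,790 = €1,558. Cost to patient: €1,558. OOP to date €2,439.60.
Bill 3, €12,083: deductible met; 20% of €12,083 = €2,416.60. Adding that to €2,439.60 gives €4,856.20, past the €3,900 cap; patient pays only €3,900 − €2,439.60 = €1,460.40.

€1,460.40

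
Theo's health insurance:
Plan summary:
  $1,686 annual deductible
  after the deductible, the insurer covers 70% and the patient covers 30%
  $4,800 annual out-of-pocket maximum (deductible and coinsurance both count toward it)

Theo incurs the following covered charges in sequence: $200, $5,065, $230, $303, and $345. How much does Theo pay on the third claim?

$69

Bill 1, $200: all of it applies to the deductible. Cost to patient: $200. OOP to date $200.
Bill 2, $5,065: $1,486 finishes the deductible; $3,579 goes to coinsurance; coinsurance $3,579 × 30% = $1,073.70. Cost to patient: $2,559.70. OOP to date $2,759.70.
Bill 3, $230: deductible met; 30% of $230 = $69. Patient owes $69 (running OOP $2,828.70).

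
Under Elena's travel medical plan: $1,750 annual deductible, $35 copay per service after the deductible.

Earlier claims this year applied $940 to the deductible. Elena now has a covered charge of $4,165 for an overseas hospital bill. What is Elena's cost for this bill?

$845

Remaining deductible: $1,750 − $940 = $810.
After the $810 deductible portion, $4,165 − $810 = $3,355 is subject to the copay.
Copay on this service: $35.
Traveler responsibility: $810 + $35 = $845.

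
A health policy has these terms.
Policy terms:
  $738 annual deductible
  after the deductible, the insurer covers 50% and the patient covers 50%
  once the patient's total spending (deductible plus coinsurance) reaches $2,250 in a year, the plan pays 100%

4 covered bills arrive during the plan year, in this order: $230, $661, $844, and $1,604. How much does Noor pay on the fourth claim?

$802

Bill 1, $230: all of it applies to the deductible. Cost to patient: $230. OOP to date $230.
Bill 2, $661: $508 finishes the deductible; $153 goes to coinsurance; 50% of $153 = $76.50. Patient pays $584.50; OOP now $814.50.
Bill 3, $844: 50% coinsurance on $844 = $422. Patient owes $422 (running OOP $1,236.50).
Bill 4, $1,604: 50% coinsurance on $1,604 = $802. Patient owes $802 (running OOP $2,038.50).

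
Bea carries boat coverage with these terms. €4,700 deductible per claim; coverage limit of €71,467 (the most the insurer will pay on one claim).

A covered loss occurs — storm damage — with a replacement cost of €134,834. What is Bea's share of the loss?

Less the €4,700 deductible: €134,834 − €4,700 = €130,134.
€130,134 exceeds the €71,467 limit, so the insurer pays the limit: €71,467.
The owner bears the rest of the original loss: €134,834 − €71,467 = €63,367.

€63,367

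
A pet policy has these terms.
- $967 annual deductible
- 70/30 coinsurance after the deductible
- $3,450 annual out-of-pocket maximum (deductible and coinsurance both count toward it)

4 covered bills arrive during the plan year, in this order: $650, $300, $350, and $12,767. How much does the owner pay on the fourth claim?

Claim 1 — $650: all of it applies to the deductible. Owner pays $650; OOP now $650.
Claim 2 — $300: all of it applies to the deductible. Owner pays $300; OOP now $950.
Claim 3 — $350: deductible takes $17, $333 remains; coinsurance $333 × 30% = $99.90. Owner pays $116.90; OOP now $1,066.90.
Claim 4 — $12,767: 30% coinsurance on $12,767 = $3,830.10. OOP would hit $4,897 > $3,450, so the cap limits the owner to $3,450 − $1,066.90 = $2,383.10.

$2,383.10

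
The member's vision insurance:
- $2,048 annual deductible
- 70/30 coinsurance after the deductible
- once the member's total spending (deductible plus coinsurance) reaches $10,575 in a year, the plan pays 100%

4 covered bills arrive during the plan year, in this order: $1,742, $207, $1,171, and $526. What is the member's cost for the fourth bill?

Claim 1 ($1,742): all of it applies to the deductible. Member pays $1,742; OOP now $1,742.
Claim 2 ($207): fully absorbed by the deductible. Member owes $207 (running OOP $1,949).
Claim 3 ($1,171): deductible takes $99, $1,072 remains; member's 30% is $321.60. Member pays $420.60; OOP now $2,369.60.
Claim 4 ($526): deductible met; 30% of $526 = $157.80. Member pays $157.80; OOP now $2,527.40.

$157.80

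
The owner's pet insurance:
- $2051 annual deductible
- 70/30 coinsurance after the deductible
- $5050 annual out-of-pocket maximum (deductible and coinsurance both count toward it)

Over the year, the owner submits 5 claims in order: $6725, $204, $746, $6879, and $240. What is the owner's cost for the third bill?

$223.80

#1 ($6725): $2051 finishes the deductible; $4674 goes to coinsurance; coinsurance $4674 × 30% = $1402.20. Owner pays $3453.20; OOP now $3453.20.
#2 ($204): deductible met; 30% of $204 = $61.20. Owner owes $61.20 (running OOP $3514.40).
#3 ($746): deductible already satisfied, so owner's share is 30% × $746 = $223.80. Cost to owner: $223.80. OOP to date $3738.20.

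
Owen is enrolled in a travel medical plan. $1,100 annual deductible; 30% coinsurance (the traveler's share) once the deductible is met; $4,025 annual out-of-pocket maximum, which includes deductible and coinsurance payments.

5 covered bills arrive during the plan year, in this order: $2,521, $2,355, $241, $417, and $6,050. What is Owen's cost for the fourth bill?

Bill 1, $2,521: deductible takes $1,100, $1,421 remains; traveler's 30% is $426.30. Traveler pays $1,526.30; OOP now $1,526.30.
Bill 2, $2,355: deductible already satisfied, so traveler's share is 30% × $2,355 = $706.50. Traveler owes $706.50 (running OOP $2,232.80).
Bill 3, $241: 30% coinsurance on $241 = $72.30. Traveler owes $72.30 (running OOP $2,305.10).
Bill 4, $417: deductible already satisfied, so traveler's share is 30% × $417 = $125.10. Traveler pays $125.10; OOP now $2,430.20.

$125.10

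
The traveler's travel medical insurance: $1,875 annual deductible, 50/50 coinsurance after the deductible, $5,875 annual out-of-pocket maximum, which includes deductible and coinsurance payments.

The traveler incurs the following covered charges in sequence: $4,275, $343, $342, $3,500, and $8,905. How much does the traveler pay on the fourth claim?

Claim 1 ($4,275): $1,875 to deductible, leaving $2,400; traveler's 50% is $1,200. Traveler owes $3,075 (running OOP $3,075).
Claim 2 ($343): 50% coinsurance on $343 = $171.50. Cost to traveler: $171.50. OOP to date $3,246.50.
Claim 3 ($342): deductible already satisfied, so traveler's share is 50% × $342 = $171. Traveler owes $171 (running OOP $3,417.50).
Claim 4 ($3,500): deductible met; 50% of $3,500 = $1,750. Traveler pays $1,750; OOP now $5,167.50.

$1,750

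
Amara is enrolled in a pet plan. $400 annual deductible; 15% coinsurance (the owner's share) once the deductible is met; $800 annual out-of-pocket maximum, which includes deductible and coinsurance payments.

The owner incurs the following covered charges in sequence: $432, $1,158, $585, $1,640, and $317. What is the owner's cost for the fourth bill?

$133.75

Claim 1 ($432): deductible takes $400, $32 remains; 15% of $32 = $4.80. Cost to owner: $404.80. OOP to date $404.80.
Claim 2 ($1,158): deductible already satisfied, so owner's share is 15% × $1,158 = $173.70. Owner owes $173.70 (running OOP $578.50).
Claim 3 ($585): deductible met; 15% of $585 = $87.75. Cost to owner: $87.75. OOP to date $666.25.
Claim 4 ($1,640): 15% coinsurance on $1,640 = $246. OOP would hit $912.25 > $800, so the cap limits the owner to $800 − $666.25 = $133.75.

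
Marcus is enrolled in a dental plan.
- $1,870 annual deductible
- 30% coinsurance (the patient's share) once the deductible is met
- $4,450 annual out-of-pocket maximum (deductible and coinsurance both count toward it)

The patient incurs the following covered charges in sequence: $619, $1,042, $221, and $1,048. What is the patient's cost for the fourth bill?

Claim 1 ($619): fully absorbed by the deductible. Patient owes $619 (running OOP $619).
Claim 2 ($1,042): entire amount goes to the deductible. Patient pays $1,042; OOP now $1,661.
Claim 3 ($221): $209 to deductible, leaving $12; patient's 30% is $3.60. Cost to patient: $212.60. OOP to date $1,873.60.
Claim 4 ($1,048): deductible met; 30% of $1,048 = $314.40. Patient owes $314.40 (running OOP $2,188).

$314.40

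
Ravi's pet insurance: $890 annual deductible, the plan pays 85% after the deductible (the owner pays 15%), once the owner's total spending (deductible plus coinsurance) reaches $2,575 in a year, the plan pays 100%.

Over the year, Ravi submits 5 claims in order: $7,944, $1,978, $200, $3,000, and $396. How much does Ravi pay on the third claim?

$30

Claim 1 ($7,944): deductible takes $890, $7,054 remains; owner's 15% is $1,058.10. Owner owes $1,948.10 (running OOP $1,948.10).
Claim 2 ($1,978): deductible already satisfied, so owner's share is 15% × $1,978 = $296.70. Owner pays $296.70; OOP now $2,244.80.
Claim 3 ($200): deductible met; 15% of $200 = $30. Cost to owner: $30. OOP to date $2,274.80.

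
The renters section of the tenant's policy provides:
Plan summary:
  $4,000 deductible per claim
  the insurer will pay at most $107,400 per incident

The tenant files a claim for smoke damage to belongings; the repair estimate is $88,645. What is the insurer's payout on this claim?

$84,645

Less the $4,000 deductible: $88,645 − $4,000 = $84,645.
$84,645 is within the $107,400 limit, so the insurer pays $84,645.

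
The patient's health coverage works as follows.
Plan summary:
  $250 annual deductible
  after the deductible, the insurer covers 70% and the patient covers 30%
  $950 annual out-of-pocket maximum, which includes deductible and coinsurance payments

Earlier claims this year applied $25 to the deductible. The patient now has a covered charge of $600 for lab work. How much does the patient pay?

Remaining deductible: $250 − $25 = $225.
After the $225 deductible portion, $600 − $225 = $375 is subject to coinsurance.
Coinsurance: $375 × 30% = $112.50.
So the patient owes $225 + $112.50 = $337.50 before any cap.
Year-to-date out-of-pocket becomes $25 + $337.50 = $362.50, still under the $950 maximum, so no cap applies.

$337.50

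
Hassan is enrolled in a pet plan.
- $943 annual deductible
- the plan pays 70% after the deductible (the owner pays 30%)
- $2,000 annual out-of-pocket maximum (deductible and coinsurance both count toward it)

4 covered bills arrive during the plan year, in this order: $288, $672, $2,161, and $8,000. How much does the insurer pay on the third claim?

Claim 1 — $288: entire amount goes to the deductible. Cost to owner: $288. OOP to date $288. Plan pays $288 − $288 = $0.
Claim 2 — $672: $655 finishes the deductible; $17 goes to coinsurance; coinsurance $17 × 30% = $5.10. Owner owes $660.10 (running OOP $948.10). Insurer: $672 − $660.10 = $11.90.
Claim 3 — $2,161: 30% coinsurance on $2,161 = $648.30. Owner owes $648.30 (running OOP $1,596.40). Insurer: $2,161 − $648.30 = $1,512.70.

$1,512.70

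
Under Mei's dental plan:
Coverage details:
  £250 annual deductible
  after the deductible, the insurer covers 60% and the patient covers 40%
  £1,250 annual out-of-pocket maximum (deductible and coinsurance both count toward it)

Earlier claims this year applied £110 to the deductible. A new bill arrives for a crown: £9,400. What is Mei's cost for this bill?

Remaining deductible: £250 − £110 = £140.
After the £140 deductible portion, £9,400 − £140 = £9,260 is subject to coinsurance.
Patient's 40% share of £9,260 is £3,704.
That puts the patient's cost at £140 + £3,704 = £3,844 before any cap.
Adding £3,844 to the £110 already spent would give £3,954, which exceeds the £1,250 cap; the patient pays just £1,250 − £110 = £1,140.

£1,140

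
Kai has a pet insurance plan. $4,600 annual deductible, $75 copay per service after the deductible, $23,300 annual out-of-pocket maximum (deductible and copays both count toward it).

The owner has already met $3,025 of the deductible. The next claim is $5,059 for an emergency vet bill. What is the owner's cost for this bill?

$3,025 of the $4,600 deductible is already met, leaving $1,575.
The remaining $3,484 (= $5,059 − $1,575) moves to the copay.
Copay on this service: $75.
Owner responsibility before any cap: $1,575 + $75 = $1,650.
Total out-of-pocket so far would be $3,025 + $1,650 = $4,675, below the $23,300 cap — no reduction.

$1,650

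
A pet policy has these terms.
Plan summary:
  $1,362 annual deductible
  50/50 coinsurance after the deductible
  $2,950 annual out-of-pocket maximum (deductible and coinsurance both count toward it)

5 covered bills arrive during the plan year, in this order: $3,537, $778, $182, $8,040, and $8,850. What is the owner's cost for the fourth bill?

#1 ($3,537): $1,362 to deductible, leaving $2,175; owner's 50% is $1,087.50. Owner owes $2,449.50 (running OOP $2,449.50).
#2 ($778): 50% coinsurance on $778 = $389. Cost to owner: $389. OOP to date $2,838.50.
#3 ($182): deductible met; 50% of $182 = $91. Cost to owner: $91. OOP to date $2,929.50.
#4 ($8,040): deductible met; 50% of $8,040 = $4,020. Adding that to $2,929.50 gives $6,949.50, past the $2,950 cap; owner pays only $2,950 − $2,929.50 = $20.50.

$20.50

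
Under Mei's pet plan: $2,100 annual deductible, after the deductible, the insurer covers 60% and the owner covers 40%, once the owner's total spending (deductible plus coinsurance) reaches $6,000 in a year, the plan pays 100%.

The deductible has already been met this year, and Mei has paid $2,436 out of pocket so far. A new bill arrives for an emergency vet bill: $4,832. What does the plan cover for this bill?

$2,899.20

With the deductible met, the entire $4,832 is subject to coinsurance.
Coinsurance: $4,832 × 40% = $1,932.80.
Year-to-date out-of-pocket becomes $2,436 + $1,932.80 = $4,368.80, still under the $6,000 maximum, so no cap applies.
The insurer covers the remainder: $4,832 − $1,932.80 = $2,899.20.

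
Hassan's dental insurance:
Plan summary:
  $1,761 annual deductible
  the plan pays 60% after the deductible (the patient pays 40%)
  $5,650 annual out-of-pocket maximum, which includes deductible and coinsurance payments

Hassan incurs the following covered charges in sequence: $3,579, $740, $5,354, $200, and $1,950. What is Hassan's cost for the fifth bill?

Claim 1 ($3,579): $1,761 finishes the deductible; $1,818 goes to coinsurance; 40% of $1,818 = $727.20. Patient owes $2,488.20 (running OOP $2,488.20).
Claim 2 ($740): deductible already satisfied, so patient's share is 40% × $740 = $296. Patient owes $296 (running OOP $2,784.20).
Claim 3 ($5,354): deductible met; 40% of $5,354 = $2,141.60. Patient pays $2,141.60; OOP now $4,925.80.
Claim 4 ($200): deductible already satisfied, so patient's share is 40% × $200 = $80. Patient owes $80 (running OOP $5,005.80).
Claim 5 ($1,950): deductible met; 40% of $1,950 = $780. OOP would hit $5,785.80 > $5,650, so the cap limits the patient to $5,650 − $5,005.80 = $644.20.

$644.20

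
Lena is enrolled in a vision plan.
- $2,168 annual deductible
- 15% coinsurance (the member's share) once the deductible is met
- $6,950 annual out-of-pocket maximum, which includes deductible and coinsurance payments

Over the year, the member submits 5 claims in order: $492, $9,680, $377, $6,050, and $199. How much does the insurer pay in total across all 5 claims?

Claim 1 — $492: all of it applies to the deductible. Member owes $492 (running OOP $492). Plan pays $492 − $492 = $0.
Claim 2 — $9,680: deductible takes $1,676, $8,004 remains; member's 15% is $1,200.60. Member owes $2,876.60 (running OOP $3,368.60). Insurer: $9,680 − $2,876.60 = $6,803.40.
Claim 3 — $377: deductible met; 15% of $377 = $56.55. Member owes $56.55 (running OOP $3,425.15). Plan pays $377 − $56.55 = $320.45.
Claim 4 — $6,050: 15% coinsurance on $6,050 = $907.50. Member owes $907.50 (running OOP $4,332.65). Plan pays $6,050 − $907.50 = $5,142.50.
Claim 5 — $199: 15% coinsurance on $199 = $29.85. Member owes $29.85 (running OOP $4,362.50). Plan pays $199 − $29.85 = $169.15.
Insurer total: $0 + $6,803.40 + $320.45 + $5,142.50 + $169.15 = $12,435.50.

$12,435.50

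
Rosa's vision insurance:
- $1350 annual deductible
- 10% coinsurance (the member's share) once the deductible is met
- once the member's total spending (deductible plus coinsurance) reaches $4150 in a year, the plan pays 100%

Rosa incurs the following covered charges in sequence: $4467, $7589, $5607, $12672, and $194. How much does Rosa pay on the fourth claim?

$1168.70

Claim 1 ($4467): deductible takes $1350, $3117 remains; member's 10% is $311.70. Member owes $1661.70 (running OOP $1661.70).
Claim 2 ($7589): deductible met; 10% of $7589 = $758.90. Cost to member: $758.90. OOP to date $2420.60.
Claim 3 ($5607): 10% coinsurance on $5607 = $560.70. Member pays $560.70; OOP now $2981.30.
Claim 4 ($12672): deductible met; 10% of $12672 = $1267.20. Adding that to $2981.30 gives $4248.50, past the $4150 cap; member pays only $4150 − $2981.30 = $1168.70.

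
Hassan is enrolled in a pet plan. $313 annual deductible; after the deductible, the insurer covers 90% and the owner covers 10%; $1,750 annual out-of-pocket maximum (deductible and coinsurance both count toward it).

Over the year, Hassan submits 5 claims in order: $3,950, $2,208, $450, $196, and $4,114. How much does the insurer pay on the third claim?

$405

#1 ($3,950): $313 finishes the deductible; $3,637 goes to coinsurance; 10% of $3,637 = $363.70. Cost to owner: $676.70. OOP to date $676.70. Insurer: $3,950 − $676.70 = $3,273.30.
#2 ($2,208): 10% coinsurance on $2,208 = $220.80. Cost to owner: $220.80. OOP to date $897.50. Insurer: $2,208 − $220.80 = $1,987.20.
#3 ($450): 10% coinsurance on $450 = $45. Owner pays $45; OOP now $942.50. Plan pays $450 − $45 = $405.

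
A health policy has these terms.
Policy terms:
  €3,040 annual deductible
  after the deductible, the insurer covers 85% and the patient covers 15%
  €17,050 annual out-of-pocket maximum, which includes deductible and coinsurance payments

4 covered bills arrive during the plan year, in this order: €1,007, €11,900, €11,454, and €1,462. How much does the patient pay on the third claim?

€1,718.10

#1 (€1,007): all of it applies to the deductible. Patient owes €1,007 (running OOP €1,007).
#2 (€11,900): €2,033 finishes the deductible; €9,867 goes to coinsurance; coinsurance €9,867 × 15% = €1,480.05. Patient owes €3,513.05 (running OOP €4,520.05).
#3 (€11,454): deductible met; 15% of €11,454 = €1,718.10. Cost to patient: €1,718.10. OOP to date €6,238.15.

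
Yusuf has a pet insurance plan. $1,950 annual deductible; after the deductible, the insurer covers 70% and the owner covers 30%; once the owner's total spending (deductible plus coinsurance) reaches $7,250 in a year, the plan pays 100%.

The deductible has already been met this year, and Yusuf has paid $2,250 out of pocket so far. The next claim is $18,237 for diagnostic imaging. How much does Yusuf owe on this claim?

With the deductible met, the entire $18,237 is subject to coinsurance.
Coinsurance: $18,237 × 30% = $5,471.10.
That would bring total out-of-pocket to $7,721.10, past the $7,250 cap. The owner is capped at $7,250 − $2,250 = $5,000 on this claim.

$5,000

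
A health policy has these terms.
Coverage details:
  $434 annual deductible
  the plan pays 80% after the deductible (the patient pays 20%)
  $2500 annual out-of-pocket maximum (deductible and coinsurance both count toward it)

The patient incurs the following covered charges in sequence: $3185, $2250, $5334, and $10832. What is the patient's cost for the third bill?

$1065.80

Claim 1 ($3185): deductible takes $434, $2751 remains; patient's 20% is $550.20. Cost to patient: $984.20. OOP to date $984.20.
Claim 2 ($2250): deductible already satisfied, so patient's share is 20% × $2250 = $450. Patient owes $450 (running OOP $1434.20).
Claim 3 ($5334): 20% coinsurance on $5334 = $1066.80. OOP would hit $2501 > $2500, so the cap limits the patient to $2500 − $1434.20 = $1065.80.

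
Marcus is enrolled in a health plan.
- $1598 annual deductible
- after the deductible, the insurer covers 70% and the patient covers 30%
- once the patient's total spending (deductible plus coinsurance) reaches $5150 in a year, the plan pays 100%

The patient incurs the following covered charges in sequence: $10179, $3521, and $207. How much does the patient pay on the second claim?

$977.70

Bill 1, $10179: $1598 finishes the deductible; $8581 goes to coinsurance; patient's 30% is $2574.30. Patient pays $4172.30; OOP now $4172.30.
Bill 2, $3521: 30% coinsurance on $3521 = $1056.30. OOP would hit $5228.60 > $5150, so the cap limits the patient to $5150 − $4172.30 = $977.70.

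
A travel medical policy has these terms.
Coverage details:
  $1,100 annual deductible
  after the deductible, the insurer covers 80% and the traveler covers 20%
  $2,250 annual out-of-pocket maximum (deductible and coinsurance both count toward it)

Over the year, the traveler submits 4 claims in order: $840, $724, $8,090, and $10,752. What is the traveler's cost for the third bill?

$1,057.20

Claim 1 ($840): fully absorbed by the deductible. Traveler owes $840 (running OOP $840).
Claim 2 ($724): $260 to deductible, leaving $464; coinsurance $464 × 20% = $92.80. Cost to traveler: $352.80. OOP to date $1,192.80.
Claim 3 ($8,090): deductible met; 20% of $8,090 = $1,618. OOP would hit $2,810.80 > $2,250, so the cap limits the traveler to $2,250 − $1,192.80 = $1,057.20.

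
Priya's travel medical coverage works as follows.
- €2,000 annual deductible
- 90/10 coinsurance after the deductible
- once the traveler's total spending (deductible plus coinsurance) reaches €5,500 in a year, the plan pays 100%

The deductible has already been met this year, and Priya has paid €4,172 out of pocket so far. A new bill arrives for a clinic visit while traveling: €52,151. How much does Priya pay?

The deductible is already satisfied, so the full bill goes to coinsurance.
10% of €52,151 = €5,215.10 falls to the traveler.
Adding €5,215.10 to the €4,172 already spent would give €9,387.10, which exceeds the €5,500 cap; the traveler pays just €5,500 − €4,172 = €1,328.

€1,328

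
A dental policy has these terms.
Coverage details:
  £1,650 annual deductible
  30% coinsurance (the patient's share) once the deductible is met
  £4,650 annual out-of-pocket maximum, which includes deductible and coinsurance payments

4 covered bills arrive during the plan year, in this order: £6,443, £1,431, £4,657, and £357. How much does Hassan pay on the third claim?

Bill 1, £6,443: £1,650 finishes the deductible; £4,793 goes to coinsurance; 30% of £4,793 = £1,437.90. Patient pays £3,087.90; OOP now £3,087.90.
Bill 2, £1,431: deductible already satisfied, so patient's share is 30% × £1,431 = £429.30. Patient owes £429.30 (running OOP £3,517.20).
Bill 3, £4,657: 30% coinsurance on £4,657 = £1,397.10. Adding that to £3,517.20 gives £4,914.30, past the £4,650 cap; patient pays only £4,650 − £3,517.20 = £1,132.80.

£1,132.80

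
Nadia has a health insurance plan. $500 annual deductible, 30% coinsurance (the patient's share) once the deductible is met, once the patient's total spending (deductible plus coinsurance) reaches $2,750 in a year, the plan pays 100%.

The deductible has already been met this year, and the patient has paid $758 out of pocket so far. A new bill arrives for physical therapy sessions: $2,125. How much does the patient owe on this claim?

The deductible is already satisfied, so the full bill goes to coinsurance.
Patient's 30% share of $2,125 is $637.50.
Cumulative spending $758 + $637.50 = $1,395.50 stays under the $2,750 maximum.

$637.50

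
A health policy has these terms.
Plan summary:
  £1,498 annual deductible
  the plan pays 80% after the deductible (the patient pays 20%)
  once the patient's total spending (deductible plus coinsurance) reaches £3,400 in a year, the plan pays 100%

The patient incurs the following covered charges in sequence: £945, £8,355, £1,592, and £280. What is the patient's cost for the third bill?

#1 (£945): entire amount goes to the deductible. Patient owes £945 (running OOP £945).
#2 (£8,355): £553 finishes the deductible; £7,802 goes to coinsurance; patient's 20% is £1,560.40. Cost to patient: £2,113.40. OOP to date £3,058.40.
#3 (£1,592): deductible met; 20% of £1,592 = £318.40. Patient pays £318.40; OOP now £3,376.80.

£318.40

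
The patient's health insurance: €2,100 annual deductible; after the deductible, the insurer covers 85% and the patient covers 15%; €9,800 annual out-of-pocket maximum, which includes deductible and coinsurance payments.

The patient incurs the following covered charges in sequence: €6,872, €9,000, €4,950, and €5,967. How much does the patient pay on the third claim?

Claim 1 — €6,872: deductible takes €2,100, €4,772 remains; coinsurance €4,772 × 15% = €715.80. Cost to patient: €2,815.80. OOP to date €2,815.80.
Claim 2 — €9,000: deductible met; 15% of €9,000 = €1,350. Patient pays €1,350; OOP now €4,165.80.
Claim 3 — €4,950: 15% coinsurance on €4,950 = €742.50. Patient owes €742.50 (running OOP €4,908.30).

€742.50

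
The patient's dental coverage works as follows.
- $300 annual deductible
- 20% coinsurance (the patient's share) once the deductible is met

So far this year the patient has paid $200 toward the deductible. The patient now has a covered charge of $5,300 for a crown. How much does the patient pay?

$1,140

Remaining deductible: $300 − $200 = $100.
After the $100 deductible portion, $5,300 − $100 = $5,200 is subject to coinsurance.
20% of $5,200 = $1,040 falls to the patient.
Patient responsibility: $100 + $1,040 = $1,140.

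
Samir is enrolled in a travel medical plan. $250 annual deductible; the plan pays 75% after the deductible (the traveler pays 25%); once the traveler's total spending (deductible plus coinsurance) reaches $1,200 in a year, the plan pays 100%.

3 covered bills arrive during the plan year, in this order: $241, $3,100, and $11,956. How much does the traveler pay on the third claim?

$177.25

Claim 1 ($241): fully absorbed by the deductible. Traveler owes $241 (running OOP $241).
Claim 2 ($3,100): deductible takes $9, $3,091 remains; traveler's 25% is $772.75. Traveler pays $781.75; OOP now $1,022.75.
Claim 3 ($11,956): 25% coinsurance on $11,956 = $2,989. That would push OOP to $4,011.75, over the $1,200 cap, so traveler pays $1,200 − $1,022.75 = $177.25.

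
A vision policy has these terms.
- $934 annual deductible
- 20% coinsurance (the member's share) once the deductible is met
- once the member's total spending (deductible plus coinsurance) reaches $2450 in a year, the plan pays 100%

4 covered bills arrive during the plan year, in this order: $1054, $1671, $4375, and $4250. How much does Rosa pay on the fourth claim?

Claim 1 — $1054: deductible takes $934, $120 remains; 20% of $120 = $24. Cost to member: $958. OOP to date $958.
Claim 2 — $1671: deductible already satisfied, so member's share is 20% × $1671 = $334.20. Member owes $334.20 (running OOP $1292.20).
Claim 3 — $4375: 20% coinsurance on $4375 = $875. Member owes $875 (running OOP $2167.20).
Claim 4 — $4250: deductible already satisfied, so member's share is 20% × $4250 = $850. That would push OOP to $3017.20, over the $2450 cap, so member pays $2450 − $2167.20 = $282.80.

$282.80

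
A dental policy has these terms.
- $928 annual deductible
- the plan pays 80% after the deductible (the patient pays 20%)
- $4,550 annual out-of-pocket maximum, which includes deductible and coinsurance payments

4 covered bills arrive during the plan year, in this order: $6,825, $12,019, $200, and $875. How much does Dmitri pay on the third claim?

$38.80

#1 ($6,825): $928 to deductible, leaving $5,897; coinsurance $5,897 × 20% = $1,179.40. Cost to patient: $2,107.40. OOP to date $2,107.40.
#2 ($12,019): deductible already satisfied, so patient's share is 20% × $12,019 = $2,403.80. Patient owes $2,403.80 (running OOP $4,511.20).
#3 ($200): deductible already satisfied, so patient's share is 20% × $200 = $40. Adding that to $4,511.20 gives $4,551.20, past the $4,550 cap; patient pays only $4,550 − $4,511.20 = $38.80.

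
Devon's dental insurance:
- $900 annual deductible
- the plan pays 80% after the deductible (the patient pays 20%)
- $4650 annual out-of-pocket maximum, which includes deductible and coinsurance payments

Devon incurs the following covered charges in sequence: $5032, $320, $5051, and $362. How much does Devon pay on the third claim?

$1010.20

#1 ($5032): $900 to deductible, leaving $4132; patient's 20% is $826.40. Patient pays $1726.40; OOP now $1726.40.
#2 ($320): 20% coinsurance on $320 = $64. Patient owes $64 (running OOP $1790.40).
#3 ($5051): deductible already satisfied, so patient's share is 20% × $5051 = $1010.20. Cost to patient: $1010.20. OOP to date $2800.60.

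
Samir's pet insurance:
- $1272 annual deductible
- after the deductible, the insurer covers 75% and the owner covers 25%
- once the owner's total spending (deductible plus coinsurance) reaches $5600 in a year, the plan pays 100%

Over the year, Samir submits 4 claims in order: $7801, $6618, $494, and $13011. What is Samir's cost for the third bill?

Claim 1 ($7801): deductible takes $1272, $6529 remains; coinsurance $6529 × 25% = $1632.25. Cost to owner: $2904.25. OOP to date $2904.25.
Claim 2 ($6618): deductible met; 25% of $6618 = $1654.50. Owner pays $1654.50; OOP now $4558.75.
Claim 3 ($494): deductible already satisfied, so owner's share is 25% × $494 = $123.50. Owner owes $123.50 (running OOP $4682.25).

$123.50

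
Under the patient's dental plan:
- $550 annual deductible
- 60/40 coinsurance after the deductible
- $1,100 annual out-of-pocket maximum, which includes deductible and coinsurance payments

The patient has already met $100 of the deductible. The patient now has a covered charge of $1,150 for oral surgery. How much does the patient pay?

$100 of the $550 deductible is already met, leaving $450.
After the $450 deductible portion, $1,150 − $450 = $700 is subject to coinsurance.
Coinsurance: $700 × 40% = $280.
Patient responsibility before any cap: $450 + $280 = $730.
Year-to-date out-of-pocket becomes $100 + $730 = $830, still under the $1,100 maximum, so no cap applies.

$730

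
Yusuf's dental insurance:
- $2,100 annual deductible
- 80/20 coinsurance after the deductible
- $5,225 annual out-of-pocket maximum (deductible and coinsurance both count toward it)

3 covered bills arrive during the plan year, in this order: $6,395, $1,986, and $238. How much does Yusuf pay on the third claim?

$47.60

#1 ($6,395): deductible takes $2,100, $4,295 remains; patient's 20% is $859. Cost to patient: $2,959. OOP to date $2,959.
#2 ($1,986): 20% coinsurance on $1,986 = $397.20. Patient owes $397.20 (running OOP $3,356.20).
#3 ($238): deductible already satisfied, so patient's share is 20% × $238 = $47.60. Patient owes $47.60 (running OOP $3,403.80).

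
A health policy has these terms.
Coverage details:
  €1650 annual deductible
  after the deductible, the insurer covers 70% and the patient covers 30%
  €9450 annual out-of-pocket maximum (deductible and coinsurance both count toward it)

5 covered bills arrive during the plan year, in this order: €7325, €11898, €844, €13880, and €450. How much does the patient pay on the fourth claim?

€2274.90

Claim 1 (€7325): €1650 finishes the deductible; €5675 goes to coinsurance; patient's 30% is €1702.50. Patient owes €3352.50 (running OOP €3352.50).
Claim 2 (€11898): 30% coinsurance on €11898 = €3569.40. Cost to patient: €3569.40. OOP to date €6921.90.
Claim 3 (€844): 30% coinsurance on €844 = €253.20. Patient pays €253.20; OOP now €7175.10.
Claim 4 (€13880): deductible met; 30% of €13880 = €4164. That would push OOP to €11339.10, over the €9450 cap, so patient pays €9450 − €7175.10 = €2274.90.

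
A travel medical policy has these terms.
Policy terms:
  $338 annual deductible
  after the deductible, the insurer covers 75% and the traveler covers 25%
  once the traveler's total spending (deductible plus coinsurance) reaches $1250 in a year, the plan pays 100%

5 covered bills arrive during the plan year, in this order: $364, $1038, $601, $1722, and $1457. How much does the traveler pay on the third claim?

$150.25

Claim 1 ($364): deductible takes $338, $26 remains; 25% of $26 = $6.50. Traveler pays $344.50; OOP now $344.50.
Claim 2 ($1038): deductible met; 25% of $1038 = $259.50. Cost to traveler: $259.50. OOP to date $604.
Claim 3 ($601): 25% coinsurance on $601 = $150.25. Traveler pays $150.25; OOP now $754.25.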